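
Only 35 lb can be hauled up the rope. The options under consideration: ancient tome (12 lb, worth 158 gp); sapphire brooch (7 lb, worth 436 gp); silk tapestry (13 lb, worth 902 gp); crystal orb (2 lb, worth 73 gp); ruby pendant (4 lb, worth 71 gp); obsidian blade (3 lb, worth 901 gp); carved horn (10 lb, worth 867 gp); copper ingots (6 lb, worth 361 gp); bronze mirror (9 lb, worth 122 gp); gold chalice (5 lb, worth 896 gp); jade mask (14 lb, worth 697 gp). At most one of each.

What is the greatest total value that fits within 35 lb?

Taking silk tapestry + crystal orb + obsidian blade + carved horn + gold chalice: 33 lb used, 3639 in value.

3639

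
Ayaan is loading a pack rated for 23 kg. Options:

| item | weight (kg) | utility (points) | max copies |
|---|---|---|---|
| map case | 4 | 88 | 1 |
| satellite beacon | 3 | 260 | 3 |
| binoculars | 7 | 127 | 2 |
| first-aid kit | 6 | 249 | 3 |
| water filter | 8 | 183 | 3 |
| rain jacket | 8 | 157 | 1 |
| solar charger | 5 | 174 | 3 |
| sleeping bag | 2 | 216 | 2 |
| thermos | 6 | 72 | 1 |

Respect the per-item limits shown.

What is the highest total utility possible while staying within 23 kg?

Density check — sleeping bag 108.00, satellite beacon 86.67, first-aid kit 41.50, solar charger 34.80 are the best per kg.
Taking the top-ratio items first gives map case + 3×satellite beacon + first-aid kit + 2×sleeping bag for 1549 (23 kg).
Replace map case and first-aid kit with 2×solar charger: the trade gains 11 net, giving 1560 at 23 kg.

1560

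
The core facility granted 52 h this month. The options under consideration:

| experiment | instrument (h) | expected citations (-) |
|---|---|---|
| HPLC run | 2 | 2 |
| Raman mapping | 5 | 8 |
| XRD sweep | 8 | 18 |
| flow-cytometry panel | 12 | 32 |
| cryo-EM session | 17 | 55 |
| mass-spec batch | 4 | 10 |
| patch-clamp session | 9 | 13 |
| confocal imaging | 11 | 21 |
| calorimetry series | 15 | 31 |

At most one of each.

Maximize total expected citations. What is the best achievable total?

Best packing: XRD sweep + flow-cytometry panel + cryo-EM session + mass-spec batch + confocal imaging — 52 h, 136 total.

136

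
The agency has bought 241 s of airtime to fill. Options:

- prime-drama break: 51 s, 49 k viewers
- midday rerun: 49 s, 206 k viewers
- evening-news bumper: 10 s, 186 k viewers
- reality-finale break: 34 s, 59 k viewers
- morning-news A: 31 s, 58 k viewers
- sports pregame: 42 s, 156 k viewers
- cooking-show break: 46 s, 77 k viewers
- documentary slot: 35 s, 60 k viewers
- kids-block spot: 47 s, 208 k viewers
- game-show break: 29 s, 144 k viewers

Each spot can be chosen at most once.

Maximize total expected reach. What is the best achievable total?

977

Ranking by ratio (expected reach/s): evening-news bumper 18.60, game-show break 4.97, kids-block spot 4.43, midday rerun 4.20.
Filling by ratio: midday rerun + evening-news bumper + morning-news A + sports pregame + kids-block spot + game-show break for 958, with 33 s left unused.
Replace morning-news A with cooking-show break: the trade gains 19 net, giving 977 at 223 s.
An exhaustive check of the 1024 subsets confirms 977.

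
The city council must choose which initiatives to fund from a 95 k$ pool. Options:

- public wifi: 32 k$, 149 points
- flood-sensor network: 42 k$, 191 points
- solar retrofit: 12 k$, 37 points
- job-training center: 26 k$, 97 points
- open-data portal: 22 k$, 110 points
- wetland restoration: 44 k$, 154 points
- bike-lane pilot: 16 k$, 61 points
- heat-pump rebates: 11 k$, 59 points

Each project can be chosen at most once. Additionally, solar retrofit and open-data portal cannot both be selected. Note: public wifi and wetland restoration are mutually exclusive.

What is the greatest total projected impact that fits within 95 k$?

421

Best packing: flood-sensor network + open-data portal + bike-lane pilot + heat-pump rebates — 91 k$, 421 total.
The spare 4 k$ is too small for any remaining project, and no feasible exchange beats 421.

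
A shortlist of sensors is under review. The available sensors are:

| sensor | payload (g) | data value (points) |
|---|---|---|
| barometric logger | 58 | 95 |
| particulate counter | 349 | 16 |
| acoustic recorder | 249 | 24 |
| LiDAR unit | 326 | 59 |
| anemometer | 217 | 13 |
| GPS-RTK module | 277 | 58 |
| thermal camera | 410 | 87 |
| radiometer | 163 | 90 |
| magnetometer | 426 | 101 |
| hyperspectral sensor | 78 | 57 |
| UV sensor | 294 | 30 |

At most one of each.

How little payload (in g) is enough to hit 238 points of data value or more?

Look for the lowest-payload combination reaching 238.
barometric logger + radiometer + hyperspectral sensor: 242 data value at 299 g.
Any bundle with less than 299 g falls short of 238.

299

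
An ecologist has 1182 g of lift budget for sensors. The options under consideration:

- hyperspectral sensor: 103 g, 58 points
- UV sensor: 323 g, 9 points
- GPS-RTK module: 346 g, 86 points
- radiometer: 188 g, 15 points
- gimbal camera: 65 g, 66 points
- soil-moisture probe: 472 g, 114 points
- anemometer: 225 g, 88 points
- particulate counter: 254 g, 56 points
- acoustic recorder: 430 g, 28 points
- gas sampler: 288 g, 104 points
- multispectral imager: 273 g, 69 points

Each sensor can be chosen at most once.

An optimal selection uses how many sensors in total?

5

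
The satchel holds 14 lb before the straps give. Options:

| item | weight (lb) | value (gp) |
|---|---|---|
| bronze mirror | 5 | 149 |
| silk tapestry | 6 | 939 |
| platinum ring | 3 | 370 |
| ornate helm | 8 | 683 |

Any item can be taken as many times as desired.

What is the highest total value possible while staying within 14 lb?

1878

The ratio ordering already packs tightly: 2×silk tapestry, 12 lb, 1878.
No other feasible combination exceeds 1878.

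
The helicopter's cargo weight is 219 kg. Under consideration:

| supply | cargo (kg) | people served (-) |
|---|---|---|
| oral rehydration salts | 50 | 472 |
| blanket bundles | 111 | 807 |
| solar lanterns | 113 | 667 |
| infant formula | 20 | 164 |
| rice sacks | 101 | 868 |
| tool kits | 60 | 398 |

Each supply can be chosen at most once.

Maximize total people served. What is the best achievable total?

Taking the top-ratio supplies first gives oral rehydration salts + infant formula + rice sacks for 1504 (171 kg).
The 20 kg tied up in infant formula is better spent on tool kits — total rises to 1738 (211 kg).
Runner-up blanket bundles + rice sacks tops out at 1675.

1738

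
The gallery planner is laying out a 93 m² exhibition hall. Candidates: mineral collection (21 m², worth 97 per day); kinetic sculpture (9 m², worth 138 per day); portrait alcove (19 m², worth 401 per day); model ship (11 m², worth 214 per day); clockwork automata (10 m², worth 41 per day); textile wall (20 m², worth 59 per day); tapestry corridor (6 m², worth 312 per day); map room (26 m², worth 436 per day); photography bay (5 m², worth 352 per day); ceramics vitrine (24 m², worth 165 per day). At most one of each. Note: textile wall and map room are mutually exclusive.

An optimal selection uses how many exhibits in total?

Optimal total is 1894.
kinetic sculpture + portrait alcove + model ship + clockwork automata + tapestry corridor + map room + photography bay hits 1894 at 86 m².
All optima have 7 exhibits.

7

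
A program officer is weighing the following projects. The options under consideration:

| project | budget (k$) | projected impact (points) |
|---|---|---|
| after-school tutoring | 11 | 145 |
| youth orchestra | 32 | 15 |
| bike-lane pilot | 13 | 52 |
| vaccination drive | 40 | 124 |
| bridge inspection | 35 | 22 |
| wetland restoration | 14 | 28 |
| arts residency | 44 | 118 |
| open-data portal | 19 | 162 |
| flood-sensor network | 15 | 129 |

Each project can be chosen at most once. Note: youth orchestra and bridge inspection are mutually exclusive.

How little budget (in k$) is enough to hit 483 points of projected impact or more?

58

Look for the lowest-budget combination reaching 483.
after-school tutoring + bike-lane pilot + open-data portal + flood-sensor network: 488 projected impact at 58 k$.
Any bundle with less than 58 k$ falls short of 483.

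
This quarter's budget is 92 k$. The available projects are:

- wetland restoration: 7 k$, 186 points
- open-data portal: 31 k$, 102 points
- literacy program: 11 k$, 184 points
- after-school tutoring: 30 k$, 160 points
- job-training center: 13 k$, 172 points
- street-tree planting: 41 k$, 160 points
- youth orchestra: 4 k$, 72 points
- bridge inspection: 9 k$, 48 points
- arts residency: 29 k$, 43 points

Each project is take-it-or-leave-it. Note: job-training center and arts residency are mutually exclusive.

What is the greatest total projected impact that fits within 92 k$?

By projected impact per k$: wetland restoration 26.57, youth orchestra 18.00, literacy program 16.73, job-training center 13.23 lead.
Taking wetland restoration + literacy program + after-school tutoring + job-training center + youth orchestra + bridge inspection: 74 k$ used, 822 in projected impact.
Wetland restoration + literacy program + job-training center + street-tree planting + youth orchestra + bridge inspection matches that 822 at 85 k$; no feasible combination exceeds it.

822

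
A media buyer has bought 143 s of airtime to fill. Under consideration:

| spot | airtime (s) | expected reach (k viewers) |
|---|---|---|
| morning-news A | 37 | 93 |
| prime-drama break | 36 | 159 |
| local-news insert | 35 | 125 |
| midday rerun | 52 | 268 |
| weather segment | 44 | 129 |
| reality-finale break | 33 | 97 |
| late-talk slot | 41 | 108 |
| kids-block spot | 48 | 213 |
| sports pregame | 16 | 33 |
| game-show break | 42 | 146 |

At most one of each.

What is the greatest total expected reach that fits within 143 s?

640

Ranking by ratio (expected reach/s): midday rerun 5.15, kids-block spot 4.44, prime-drama break 4.42, local-news insert 3.57.
Prime-drama break + midday rerun + kids-block spot uses 136 of the 143 s and totals 640.
Next best is midday rerun + kids-block spot + game-show break at 627 (142 s) — short by 13.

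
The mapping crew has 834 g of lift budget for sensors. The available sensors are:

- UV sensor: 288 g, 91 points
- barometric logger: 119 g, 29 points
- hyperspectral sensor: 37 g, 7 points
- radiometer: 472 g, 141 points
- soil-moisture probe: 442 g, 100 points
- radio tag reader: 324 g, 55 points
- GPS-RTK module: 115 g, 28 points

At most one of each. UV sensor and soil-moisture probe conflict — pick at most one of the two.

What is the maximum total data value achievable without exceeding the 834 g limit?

239

Taking UV sensor + hyperspectral sensor + radiometer: 797 g used, 239 in data value.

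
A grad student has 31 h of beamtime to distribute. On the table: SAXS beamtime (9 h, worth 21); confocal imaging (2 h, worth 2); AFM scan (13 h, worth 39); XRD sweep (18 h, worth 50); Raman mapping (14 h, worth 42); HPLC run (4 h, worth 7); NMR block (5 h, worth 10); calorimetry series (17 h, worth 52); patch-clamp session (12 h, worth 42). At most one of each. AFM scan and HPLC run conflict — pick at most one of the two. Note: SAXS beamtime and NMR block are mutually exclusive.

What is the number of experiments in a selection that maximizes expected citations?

The maximum expected citations within 31 h is 96.
One optimal bundle: confocal imaging + calorimetry series + patch-clamp session (31 h).
Every optimal selection uses 3 experiments.

3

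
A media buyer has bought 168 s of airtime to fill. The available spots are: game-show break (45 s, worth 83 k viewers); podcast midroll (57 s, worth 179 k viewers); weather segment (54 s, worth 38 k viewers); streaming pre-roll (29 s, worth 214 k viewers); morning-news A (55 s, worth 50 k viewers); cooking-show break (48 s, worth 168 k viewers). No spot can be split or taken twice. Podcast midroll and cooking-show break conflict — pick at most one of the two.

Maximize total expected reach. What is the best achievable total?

Best packing: game-show break + podcast midroll + streaming pre-roll — 131 s, 476 total.

476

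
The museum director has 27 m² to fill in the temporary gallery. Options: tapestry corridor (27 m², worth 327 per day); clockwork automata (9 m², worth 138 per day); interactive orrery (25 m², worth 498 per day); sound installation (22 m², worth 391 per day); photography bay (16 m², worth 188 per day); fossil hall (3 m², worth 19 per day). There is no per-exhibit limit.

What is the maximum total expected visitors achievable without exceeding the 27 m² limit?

498

Ranking by ratio (expected visitors/m²): interactive orrery 19.92, sound installation 17.77, clockwork automata 15.33, tapestry corridor 12.11.
Best packing: interactive orrery — 25 m², 498 total.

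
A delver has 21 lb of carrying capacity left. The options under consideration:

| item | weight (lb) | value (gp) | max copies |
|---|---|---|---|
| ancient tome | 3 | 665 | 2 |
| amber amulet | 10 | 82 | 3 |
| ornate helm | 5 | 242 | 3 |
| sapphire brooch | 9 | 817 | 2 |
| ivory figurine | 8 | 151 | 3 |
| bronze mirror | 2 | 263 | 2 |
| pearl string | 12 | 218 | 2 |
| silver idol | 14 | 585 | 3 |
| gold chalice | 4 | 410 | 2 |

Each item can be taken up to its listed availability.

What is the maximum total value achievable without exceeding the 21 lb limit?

Ranking by ratio (value/lb): ancient tome 221.67, bronze mirror 131.50, gold chalice 102.50, sapphire brooch 90.78.
Taking the top-ratio items first gives 2×ancient tome + 2×bronze mirror + 2×gold chalice for 2676 (18 lb).
Replace bronze mirror and gold chalice with sapphire brooch: the trade gains 144 net, giving 2820 at 21 lb.

2820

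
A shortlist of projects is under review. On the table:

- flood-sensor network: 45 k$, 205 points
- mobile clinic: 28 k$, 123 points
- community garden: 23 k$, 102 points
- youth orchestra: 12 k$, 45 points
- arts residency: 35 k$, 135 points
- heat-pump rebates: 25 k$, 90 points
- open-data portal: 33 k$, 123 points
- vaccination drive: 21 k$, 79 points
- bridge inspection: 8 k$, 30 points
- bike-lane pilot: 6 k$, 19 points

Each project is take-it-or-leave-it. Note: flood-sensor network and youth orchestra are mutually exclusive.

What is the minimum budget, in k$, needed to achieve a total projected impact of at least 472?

Need the lightest bundle worth ≥ 472.
Taking flood-sensor network + mobile clinic + community garden + bridge inspection + bike-lane pilot gives 479 (≥ 472) for 110 k$.
Any bundle with less than 110 k$ falls short of 472.

110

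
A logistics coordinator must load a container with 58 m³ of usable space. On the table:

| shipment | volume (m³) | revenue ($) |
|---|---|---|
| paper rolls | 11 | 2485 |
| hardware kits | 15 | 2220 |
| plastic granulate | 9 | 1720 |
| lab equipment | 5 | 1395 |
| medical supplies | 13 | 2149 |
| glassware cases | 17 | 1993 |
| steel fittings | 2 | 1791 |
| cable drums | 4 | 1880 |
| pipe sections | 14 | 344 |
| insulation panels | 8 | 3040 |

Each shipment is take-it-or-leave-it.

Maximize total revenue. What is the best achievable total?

Density check — steel fittings 895.50, cable drums 470.00, insulation panels 380.00, lab equipment 279.00 are the best per m³.
Taking the top-ratio shipments first gives paper rolls + plastic granulate + lab equipment + medical supplies + steel fittings + cable drums + insulation panels for 14460 (52 m³).
Replace plastic granulate with hardware kits: the trade gains 500 net, giving 14960 at 58 m³.
An exhaustive check of the 1024 subsets confirms 14960.

14960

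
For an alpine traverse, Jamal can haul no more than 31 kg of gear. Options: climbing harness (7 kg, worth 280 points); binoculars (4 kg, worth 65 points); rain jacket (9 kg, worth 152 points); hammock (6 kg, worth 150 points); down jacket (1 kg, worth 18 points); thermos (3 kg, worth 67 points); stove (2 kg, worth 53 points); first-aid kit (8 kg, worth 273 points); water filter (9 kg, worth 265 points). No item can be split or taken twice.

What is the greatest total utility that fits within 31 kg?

986

A density-first pass picks climbing harness + down jacket + thermos + stove + first-aid kit + water filter — 956 at 30 kg.
Dropping thermos and stove frees 5 kg; slotting in hammock (6 kg) lifts the total to 986 at 31 kg.
Runner-up climbing harness + hammock + first-aid kit + water filter tops out at 968.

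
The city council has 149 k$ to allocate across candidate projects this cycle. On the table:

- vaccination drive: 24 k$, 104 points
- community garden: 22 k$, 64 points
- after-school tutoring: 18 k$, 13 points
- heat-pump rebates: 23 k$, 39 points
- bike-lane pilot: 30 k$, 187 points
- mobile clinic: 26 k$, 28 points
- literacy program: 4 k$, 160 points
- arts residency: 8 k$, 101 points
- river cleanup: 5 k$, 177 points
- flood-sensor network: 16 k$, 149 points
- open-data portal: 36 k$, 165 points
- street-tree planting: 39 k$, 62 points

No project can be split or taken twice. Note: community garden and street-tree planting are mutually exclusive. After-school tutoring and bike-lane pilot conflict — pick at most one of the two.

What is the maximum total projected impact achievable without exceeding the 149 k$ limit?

Vaccination drive + community garden + bike-lane pilot + literacy program + arts residency + river cleanup + flood-sensor network + open-data portal uses 145 of the 149 k$ and totals 1107.
Next best is vaccination drive + heat-pump rebates + bike-lane pilot + literacy program + arts residency + river cleanup + flood-sensor network + open-data portal at 1082 (146 k$) — short by 25.

1107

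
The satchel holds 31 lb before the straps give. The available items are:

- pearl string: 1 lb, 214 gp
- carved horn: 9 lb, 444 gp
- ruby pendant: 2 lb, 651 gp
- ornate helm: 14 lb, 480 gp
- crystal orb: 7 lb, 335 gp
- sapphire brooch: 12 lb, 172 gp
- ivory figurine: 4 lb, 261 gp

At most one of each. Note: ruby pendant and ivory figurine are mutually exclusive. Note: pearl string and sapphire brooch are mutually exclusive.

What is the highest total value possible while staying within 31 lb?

1789

Best packing: pearl string + carved horn + ruby pendant + ornate helm — 26 lb, 1789 total.
Runner-up pearl string + ruby pendant + ornate helm + crystal orb tops out at 1680.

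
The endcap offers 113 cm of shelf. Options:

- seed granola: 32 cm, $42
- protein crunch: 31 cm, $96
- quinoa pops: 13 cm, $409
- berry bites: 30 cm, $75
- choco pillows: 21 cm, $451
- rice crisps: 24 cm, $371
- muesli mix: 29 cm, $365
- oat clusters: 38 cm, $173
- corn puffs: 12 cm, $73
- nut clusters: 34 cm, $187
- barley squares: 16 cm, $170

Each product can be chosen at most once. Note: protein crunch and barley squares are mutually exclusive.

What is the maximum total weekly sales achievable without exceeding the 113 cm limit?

1766

Best packing: quinoa pops + choco pillows + rice crisps + muesli mix + barley squares — 103 cm, 1766 total.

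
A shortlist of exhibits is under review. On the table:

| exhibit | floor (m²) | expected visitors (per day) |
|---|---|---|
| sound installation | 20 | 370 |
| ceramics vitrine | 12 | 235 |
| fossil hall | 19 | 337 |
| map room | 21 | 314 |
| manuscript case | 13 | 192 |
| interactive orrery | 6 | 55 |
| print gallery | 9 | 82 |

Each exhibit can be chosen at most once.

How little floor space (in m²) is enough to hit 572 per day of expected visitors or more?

31

Minimise m² subject to total expected visitors ≥ 572.
Taking ceramics vitrine + fossil hall gives 572 (≥ 572) for 31 m².
Below 31 m² the best achievable stays under 572.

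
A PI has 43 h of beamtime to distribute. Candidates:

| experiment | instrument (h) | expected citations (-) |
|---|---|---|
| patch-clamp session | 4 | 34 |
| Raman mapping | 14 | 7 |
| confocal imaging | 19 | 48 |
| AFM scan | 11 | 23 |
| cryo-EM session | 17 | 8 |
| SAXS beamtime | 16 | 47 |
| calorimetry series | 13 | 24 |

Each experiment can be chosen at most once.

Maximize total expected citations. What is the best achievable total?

Patch-clamp session + confocal imaging + SAXS beamtime uses 39 of the 43 h and totals 129.
The spare 4 h is too small for any remaining experiment, and no exchange beats 129.

129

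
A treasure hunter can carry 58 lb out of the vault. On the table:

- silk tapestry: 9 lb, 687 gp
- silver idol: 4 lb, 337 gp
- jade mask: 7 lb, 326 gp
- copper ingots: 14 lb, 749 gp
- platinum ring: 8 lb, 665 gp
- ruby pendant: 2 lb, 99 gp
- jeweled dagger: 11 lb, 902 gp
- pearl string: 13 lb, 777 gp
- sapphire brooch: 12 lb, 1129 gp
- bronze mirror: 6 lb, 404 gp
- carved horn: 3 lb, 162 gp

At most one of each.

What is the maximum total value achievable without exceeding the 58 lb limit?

Density check — sapphire brooch 94.08, silver idol 84.25, platinum ring 83.12 are the best per lb.
The ratio heuristic lands on silk tapestry + silver idol + platinum ring + ruby pendant + jeweled dagger + sapphire brooch + bronze mirror + carved horn (4385) but leaves 3 lb idle.
Dropping ruby pendant and bronze mirror and carved horn frees 11 lb; slotting in pearl string (13 lb) lifts the total to 4497 at 57 lb.
An exhaustive check of the 2048 subsets confirms 4497.

4497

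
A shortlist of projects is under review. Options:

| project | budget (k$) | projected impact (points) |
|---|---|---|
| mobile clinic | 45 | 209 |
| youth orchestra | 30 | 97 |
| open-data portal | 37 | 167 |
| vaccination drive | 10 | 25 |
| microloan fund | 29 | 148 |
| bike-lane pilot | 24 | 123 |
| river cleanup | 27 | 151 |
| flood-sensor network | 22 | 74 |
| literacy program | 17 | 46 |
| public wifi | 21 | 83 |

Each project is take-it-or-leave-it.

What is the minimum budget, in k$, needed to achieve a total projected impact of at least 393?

Look for the lowest-budget combination reaching 393.
Taking microloan fund + bike-lane pilot + river cleanup gives 422 (≥ 393) for 80 k$.
Any bundle with less than 80 k$ falls short of 393.

80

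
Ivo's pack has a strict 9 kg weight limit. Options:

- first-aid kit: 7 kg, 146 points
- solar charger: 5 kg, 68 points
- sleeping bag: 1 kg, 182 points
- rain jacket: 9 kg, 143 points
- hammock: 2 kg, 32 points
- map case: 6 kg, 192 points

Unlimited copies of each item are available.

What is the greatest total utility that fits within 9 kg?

9×sleeping bag uses 9 of the 9 kg and totals 1638.
Nothing else within 9 kg beats 1638.

1638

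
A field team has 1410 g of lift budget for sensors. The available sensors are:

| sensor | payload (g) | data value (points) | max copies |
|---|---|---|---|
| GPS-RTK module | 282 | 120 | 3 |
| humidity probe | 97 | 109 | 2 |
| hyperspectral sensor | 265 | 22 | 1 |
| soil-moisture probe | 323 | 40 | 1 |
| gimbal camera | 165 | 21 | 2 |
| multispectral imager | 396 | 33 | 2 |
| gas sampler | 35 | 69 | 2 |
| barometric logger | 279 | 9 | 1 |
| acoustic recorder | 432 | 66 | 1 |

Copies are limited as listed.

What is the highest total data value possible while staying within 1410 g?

The ratio heuristic lands on 3×GPS-RTK module + 2×humidity probe + gimbal camera + 2×gas sampler (737) but leaves 135 g idle.
The 165 g tied up in gimbal camera is better spent on hyperspectral sensor — total rises to 738 (1375 g).
That's the maximum — no swap from here does better than 738.

738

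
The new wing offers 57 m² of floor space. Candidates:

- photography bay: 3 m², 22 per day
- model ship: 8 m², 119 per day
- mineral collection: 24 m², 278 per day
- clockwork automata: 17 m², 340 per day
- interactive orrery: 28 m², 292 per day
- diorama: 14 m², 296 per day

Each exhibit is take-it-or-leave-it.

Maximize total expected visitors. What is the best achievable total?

Filling by ratio: photography bay + model ship + clockwork automata + diorama for 777, with 15 m² left unused.
Dropping photography bay and model ship frees 11 m²; slotting in mineral collection (24 m²) lifts the total to 914 at 55 m².

914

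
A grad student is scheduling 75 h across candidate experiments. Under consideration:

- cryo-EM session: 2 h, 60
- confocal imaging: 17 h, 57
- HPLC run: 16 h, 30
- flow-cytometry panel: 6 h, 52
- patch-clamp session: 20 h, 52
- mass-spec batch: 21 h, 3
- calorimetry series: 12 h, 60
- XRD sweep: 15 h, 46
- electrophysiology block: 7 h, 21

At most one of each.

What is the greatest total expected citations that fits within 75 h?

327

Taking the top-ratio experiments first gives cryo-EM session + confocal imaging + HPLC run + flow-cytometry panel + calorimetry series + XRD sweep + electrophysiology block for 326 (75 h).
Replace HPLC run and electrophysiology block with patch-clamp session: the trade gains 1 net, giving 327 at 72 h.
Runner-up cryo-EM session + confocal imaging + HPLC run + flow-cytometry panel + calorimetry series + XRD sweep + electrophysiology block tops out at 326.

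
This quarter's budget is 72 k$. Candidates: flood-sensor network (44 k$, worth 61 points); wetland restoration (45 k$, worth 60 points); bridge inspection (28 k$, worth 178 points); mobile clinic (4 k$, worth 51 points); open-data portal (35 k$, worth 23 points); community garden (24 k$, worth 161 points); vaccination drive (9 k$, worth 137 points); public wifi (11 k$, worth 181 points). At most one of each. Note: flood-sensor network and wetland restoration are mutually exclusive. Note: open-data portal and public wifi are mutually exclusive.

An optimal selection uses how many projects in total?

4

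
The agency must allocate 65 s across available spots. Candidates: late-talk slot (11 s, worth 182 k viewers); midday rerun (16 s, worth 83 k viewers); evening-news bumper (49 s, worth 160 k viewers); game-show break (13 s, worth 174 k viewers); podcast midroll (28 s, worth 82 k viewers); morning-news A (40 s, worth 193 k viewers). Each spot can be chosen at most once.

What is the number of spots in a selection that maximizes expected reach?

3

The maximum expected reach within 65 s is 549.
For example late-talk slot + game-show break + morning-news A achieves it, using 64 s.
Every optimal selection uses 3 spots.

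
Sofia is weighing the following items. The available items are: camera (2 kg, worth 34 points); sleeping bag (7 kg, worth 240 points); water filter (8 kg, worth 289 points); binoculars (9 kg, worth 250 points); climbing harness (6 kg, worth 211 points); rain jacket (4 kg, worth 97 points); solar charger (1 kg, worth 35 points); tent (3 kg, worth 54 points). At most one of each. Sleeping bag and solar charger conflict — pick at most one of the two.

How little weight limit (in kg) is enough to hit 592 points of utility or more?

18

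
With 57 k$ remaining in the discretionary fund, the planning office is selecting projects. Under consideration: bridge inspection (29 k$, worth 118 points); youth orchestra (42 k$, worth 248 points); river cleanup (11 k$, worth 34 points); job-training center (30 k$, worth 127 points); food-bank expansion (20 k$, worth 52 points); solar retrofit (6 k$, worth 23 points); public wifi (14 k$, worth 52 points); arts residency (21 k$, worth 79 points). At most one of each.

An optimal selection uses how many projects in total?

Optimal total is 300.
One optimal bundle: youth orchestra + public wifi (56 k$).
All optima have 2 projects.

2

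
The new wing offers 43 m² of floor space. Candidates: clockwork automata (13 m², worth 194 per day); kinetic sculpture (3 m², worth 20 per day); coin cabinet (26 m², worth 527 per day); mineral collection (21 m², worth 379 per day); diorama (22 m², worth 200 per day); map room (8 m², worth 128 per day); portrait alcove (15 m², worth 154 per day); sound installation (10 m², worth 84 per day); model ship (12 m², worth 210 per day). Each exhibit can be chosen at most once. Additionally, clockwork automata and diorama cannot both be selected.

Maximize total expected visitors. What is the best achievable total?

757

Density check — coin cabinet 20.27, mineral collection 18.05, model ship 17.50, map room 16.00 are the best per m².
The ratio ordering already packs tightly: kinetic sculpture + coin cabinet + model ship, 41 m², 757.
Runner-up clockwork automata + kinetic sculpture + coin cabinet tops out at 741.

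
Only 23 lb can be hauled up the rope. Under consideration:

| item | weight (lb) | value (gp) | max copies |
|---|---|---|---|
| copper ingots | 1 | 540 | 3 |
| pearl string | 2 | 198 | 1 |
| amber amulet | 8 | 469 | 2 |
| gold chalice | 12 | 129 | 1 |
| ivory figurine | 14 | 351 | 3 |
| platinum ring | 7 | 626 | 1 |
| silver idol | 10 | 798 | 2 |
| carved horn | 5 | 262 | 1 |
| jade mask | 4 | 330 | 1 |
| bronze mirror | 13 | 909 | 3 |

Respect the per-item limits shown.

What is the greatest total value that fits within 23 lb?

3242

Greedy by ratio would take 3×copper ingots + pearl string + platinum ring + carved horn + jade mask: 21 lb used, total 3036.
Dropping carved horn and jade mask frees 9 lb; slotting in silver idol (10 lb) lifts the total to 3242 at 22 lb.
The spare 1 lb is too small for any remaining item, and no exchange beats 3242.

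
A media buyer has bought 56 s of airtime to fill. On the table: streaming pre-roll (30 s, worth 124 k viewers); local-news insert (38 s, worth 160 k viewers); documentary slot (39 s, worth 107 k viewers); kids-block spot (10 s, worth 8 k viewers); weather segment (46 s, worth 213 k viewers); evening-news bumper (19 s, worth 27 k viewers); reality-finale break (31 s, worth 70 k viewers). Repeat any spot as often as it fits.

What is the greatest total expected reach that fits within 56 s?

Ranking by ratio (expected reach/s): weather segment 4.63, local-news insert 4.21, streaming pre-roll 4.13, documentary slot 2.74.
Best packing: kids-block spot + weather segment — 56 s, 221 total.
Nothing else within 56 s beats 221.

221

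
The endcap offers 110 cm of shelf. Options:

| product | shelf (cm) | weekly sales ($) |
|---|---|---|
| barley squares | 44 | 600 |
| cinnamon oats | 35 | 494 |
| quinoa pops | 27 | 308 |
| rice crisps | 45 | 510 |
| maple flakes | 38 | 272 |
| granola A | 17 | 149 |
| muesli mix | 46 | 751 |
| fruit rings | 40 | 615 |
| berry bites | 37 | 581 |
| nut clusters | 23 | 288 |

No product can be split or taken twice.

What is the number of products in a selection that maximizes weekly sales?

3

Best achievable weekly sales is 1654.
One optimal bundle: muesli mix + fruit rings + nut clusters (109 cm).
All optima have 3 products.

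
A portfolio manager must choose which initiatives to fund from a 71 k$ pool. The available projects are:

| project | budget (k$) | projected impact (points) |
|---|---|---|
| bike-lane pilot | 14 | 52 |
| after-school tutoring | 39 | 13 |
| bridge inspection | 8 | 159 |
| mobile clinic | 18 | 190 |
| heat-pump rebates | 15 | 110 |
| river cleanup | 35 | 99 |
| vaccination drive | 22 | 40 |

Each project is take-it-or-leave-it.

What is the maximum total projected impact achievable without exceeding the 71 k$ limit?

Taking bike-lane pilot + bridge inspection + mobile clinic + heat-pump rebates: 55 k$ used, 511 in projected impact.

511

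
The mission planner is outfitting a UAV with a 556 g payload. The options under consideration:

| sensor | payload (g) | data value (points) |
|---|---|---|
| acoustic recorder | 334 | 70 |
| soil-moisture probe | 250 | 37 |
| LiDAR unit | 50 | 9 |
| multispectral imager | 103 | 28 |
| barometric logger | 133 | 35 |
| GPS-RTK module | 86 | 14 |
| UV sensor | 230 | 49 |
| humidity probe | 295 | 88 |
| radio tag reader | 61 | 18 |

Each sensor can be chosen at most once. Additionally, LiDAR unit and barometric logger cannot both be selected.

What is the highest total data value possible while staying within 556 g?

151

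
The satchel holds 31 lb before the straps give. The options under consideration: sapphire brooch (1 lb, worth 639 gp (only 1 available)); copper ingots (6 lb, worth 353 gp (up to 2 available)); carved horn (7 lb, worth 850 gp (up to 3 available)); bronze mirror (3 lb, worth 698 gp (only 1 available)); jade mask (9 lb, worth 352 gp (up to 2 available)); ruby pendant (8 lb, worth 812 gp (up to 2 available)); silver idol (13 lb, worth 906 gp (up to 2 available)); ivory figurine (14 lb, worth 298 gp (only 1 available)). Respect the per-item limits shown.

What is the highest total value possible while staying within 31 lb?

4240

Best packing: sapphire brooch + copper ingots + 3×carved horn + bronze mirror — 31 lb, 4240 total.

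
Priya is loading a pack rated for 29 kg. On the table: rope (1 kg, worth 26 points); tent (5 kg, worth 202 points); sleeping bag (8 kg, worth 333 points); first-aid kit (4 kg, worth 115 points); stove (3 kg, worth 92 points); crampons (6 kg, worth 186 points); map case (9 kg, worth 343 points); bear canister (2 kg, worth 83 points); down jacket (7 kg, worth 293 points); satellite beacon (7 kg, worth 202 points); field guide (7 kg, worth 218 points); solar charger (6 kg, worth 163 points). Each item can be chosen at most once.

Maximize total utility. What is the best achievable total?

Greedy by ratio would take tent + sleeping bag + bear canister + down jacket + field guide: 29 kg used, total 1129.
The 9 kg tied up in bear canister and field guide is better spent on map case — total rises to 1171 (29 kg).

1171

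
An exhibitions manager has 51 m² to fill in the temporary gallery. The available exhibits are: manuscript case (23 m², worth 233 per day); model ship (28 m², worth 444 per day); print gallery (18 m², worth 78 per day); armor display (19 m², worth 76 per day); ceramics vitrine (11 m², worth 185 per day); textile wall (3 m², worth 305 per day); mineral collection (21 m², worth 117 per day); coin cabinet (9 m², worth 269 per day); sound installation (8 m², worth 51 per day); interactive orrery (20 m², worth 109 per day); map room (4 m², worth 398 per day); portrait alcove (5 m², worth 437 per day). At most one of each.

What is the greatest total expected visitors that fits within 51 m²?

Filling by ratio: ceramics vitrine + textile wall + coin cabinet + sound installation + map room + portrait alcove for 1645, with 11 m² left unused.
Dropping ceramics vitrine and sound installation frees 19 m²; slotting in model ship (28 m²) lifts the total to 1853 at 49 m².

1853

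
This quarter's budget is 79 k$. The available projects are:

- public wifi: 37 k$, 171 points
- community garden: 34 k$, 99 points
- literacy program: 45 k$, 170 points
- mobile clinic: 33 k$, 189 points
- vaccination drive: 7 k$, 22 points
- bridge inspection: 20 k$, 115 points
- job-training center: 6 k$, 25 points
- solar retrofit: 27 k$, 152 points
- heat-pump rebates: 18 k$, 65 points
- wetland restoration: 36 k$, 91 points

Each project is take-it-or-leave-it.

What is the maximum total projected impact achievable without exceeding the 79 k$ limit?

Filling by ratio: mobile clinic + bridge inspection + job-training center + heat-pump rebates for 394, with 2 k$ left unused.
Dropping bridge inspection and job-training center frees 26 k$; slotting in solar retrofit (27 k$) lifts the total to 406 at 78 k$.
Runner-up mobile clinic + bridge inspection + job-training center + heat-pump rebates tops out at 394.

406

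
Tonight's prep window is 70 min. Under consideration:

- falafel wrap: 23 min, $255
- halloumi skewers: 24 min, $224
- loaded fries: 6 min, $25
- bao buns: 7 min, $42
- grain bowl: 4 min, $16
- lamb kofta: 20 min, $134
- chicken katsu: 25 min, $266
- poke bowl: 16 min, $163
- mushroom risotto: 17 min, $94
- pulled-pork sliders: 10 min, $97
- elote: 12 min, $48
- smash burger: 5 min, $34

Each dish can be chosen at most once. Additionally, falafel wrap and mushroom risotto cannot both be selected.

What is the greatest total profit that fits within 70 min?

718

Falafel wrap + chicken katsu + poke bowl + smash burger uses 69 of the 70 min and totals 718.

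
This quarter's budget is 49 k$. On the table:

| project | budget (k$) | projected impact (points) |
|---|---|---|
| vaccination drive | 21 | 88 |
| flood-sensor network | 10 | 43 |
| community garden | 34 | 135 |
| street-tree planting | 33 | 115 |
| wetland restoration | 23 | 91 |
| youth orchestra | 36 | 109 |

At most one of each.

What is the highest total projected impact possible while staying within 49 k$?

179

Taking the top-ratio projects first gives vaccination drive + flood-sensor network for 131 (31 k$).
Replace flood-sensor network with wetland restoration: the trade gains 48 net, giving 179 at 44 k$.
Runner-up flood-sensor network + community garden tops out at 178.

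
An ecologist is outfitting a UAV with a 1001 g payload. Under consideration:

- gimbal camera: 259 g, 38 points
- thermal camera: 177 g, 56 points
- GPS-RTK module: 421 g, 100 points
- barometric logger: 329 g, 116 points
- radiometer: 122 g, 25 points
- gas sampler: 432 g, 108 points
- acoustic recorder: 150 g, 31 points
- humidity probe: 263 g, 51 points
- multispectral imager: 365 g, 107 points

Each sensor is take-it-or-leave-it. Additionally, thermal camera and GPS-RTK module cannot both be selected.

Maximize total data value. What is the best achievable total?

304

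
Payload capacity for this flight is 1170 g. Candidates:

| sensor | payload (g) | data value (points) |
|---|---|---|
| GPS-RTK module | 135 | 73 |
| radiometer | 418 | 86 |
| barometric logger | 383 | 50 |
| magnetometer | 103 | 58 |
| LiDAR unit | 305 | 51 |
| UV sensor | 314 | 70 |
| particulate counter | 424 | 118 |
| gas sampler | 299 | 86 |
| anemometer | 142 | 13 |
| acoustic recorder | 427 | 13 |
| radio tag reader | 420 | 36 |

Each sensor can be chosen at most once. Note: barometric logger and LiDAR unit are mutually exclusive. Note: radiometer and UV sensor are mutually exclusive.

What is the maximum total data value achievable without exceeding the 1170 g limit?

348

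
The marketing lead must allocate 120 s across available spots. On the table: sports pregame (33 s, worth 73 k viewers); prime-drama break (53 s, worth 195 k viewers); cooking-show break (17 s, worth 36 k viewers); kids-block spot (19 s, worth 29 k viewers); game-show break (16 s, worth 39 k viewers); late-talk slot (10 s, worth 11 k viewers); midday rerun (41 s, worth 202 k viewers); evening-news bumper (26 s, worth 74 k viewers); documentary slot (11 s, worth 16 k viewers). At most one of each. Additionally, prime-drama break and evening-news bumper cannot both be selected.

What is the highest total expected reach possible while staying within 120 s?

447

Best packing: prime-drama break + game-show break + late-talk slot + midday rerun — 120 s, 447 total.
That's the maximum — no feasible swap from here does better than 447.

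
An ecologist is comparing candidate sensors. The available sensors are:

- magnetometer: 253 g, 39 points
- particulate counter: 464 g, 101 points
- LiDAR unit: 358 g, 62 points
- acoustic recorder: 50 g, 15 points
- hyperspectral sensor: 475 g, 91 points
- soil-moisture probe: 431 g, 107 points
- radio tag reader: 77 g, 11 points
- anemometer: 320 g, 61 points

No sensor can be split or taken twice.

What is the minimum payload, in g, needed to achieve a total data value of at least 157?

Need the lightest bundle worth ≥ 157.
magnetometer + acoustic recorder + soil-moisture probe: 161 data value at 734 g.
Any bundle with less than 734 g falls short of 157.

734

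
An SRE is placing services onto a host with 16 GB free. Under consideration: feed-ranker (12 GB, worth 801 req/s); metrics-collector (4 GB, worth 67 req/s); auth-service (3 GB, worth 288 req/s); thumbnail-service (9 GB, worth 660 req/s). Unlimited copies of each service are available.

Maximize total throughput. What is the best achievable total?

1440

The ratio ordering already packs tightly: 5×auth-service, 15 GB, 1440.
Every other selection either busts 16 GB or fails to beat 1440.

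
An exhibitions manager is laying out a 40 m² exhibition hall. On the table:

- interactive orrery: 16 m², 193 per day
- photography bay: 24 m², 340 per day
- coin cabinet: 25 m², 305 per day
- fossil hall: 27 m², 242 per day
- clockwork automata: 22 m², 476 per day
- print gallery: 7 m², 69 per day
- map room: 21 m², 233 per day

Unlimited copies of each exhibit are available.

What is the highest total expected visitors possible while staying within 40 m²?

669

Ranking by ratio (expected visitors/m²): clockwork automata 21.64, photography bay 14.17, coin cabinet 12.20, interactive orrery 12.06.
Best packing: interactive orrery + clockwork automata — 38 m², 669 total.
No other feasible combination exceeds 669.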